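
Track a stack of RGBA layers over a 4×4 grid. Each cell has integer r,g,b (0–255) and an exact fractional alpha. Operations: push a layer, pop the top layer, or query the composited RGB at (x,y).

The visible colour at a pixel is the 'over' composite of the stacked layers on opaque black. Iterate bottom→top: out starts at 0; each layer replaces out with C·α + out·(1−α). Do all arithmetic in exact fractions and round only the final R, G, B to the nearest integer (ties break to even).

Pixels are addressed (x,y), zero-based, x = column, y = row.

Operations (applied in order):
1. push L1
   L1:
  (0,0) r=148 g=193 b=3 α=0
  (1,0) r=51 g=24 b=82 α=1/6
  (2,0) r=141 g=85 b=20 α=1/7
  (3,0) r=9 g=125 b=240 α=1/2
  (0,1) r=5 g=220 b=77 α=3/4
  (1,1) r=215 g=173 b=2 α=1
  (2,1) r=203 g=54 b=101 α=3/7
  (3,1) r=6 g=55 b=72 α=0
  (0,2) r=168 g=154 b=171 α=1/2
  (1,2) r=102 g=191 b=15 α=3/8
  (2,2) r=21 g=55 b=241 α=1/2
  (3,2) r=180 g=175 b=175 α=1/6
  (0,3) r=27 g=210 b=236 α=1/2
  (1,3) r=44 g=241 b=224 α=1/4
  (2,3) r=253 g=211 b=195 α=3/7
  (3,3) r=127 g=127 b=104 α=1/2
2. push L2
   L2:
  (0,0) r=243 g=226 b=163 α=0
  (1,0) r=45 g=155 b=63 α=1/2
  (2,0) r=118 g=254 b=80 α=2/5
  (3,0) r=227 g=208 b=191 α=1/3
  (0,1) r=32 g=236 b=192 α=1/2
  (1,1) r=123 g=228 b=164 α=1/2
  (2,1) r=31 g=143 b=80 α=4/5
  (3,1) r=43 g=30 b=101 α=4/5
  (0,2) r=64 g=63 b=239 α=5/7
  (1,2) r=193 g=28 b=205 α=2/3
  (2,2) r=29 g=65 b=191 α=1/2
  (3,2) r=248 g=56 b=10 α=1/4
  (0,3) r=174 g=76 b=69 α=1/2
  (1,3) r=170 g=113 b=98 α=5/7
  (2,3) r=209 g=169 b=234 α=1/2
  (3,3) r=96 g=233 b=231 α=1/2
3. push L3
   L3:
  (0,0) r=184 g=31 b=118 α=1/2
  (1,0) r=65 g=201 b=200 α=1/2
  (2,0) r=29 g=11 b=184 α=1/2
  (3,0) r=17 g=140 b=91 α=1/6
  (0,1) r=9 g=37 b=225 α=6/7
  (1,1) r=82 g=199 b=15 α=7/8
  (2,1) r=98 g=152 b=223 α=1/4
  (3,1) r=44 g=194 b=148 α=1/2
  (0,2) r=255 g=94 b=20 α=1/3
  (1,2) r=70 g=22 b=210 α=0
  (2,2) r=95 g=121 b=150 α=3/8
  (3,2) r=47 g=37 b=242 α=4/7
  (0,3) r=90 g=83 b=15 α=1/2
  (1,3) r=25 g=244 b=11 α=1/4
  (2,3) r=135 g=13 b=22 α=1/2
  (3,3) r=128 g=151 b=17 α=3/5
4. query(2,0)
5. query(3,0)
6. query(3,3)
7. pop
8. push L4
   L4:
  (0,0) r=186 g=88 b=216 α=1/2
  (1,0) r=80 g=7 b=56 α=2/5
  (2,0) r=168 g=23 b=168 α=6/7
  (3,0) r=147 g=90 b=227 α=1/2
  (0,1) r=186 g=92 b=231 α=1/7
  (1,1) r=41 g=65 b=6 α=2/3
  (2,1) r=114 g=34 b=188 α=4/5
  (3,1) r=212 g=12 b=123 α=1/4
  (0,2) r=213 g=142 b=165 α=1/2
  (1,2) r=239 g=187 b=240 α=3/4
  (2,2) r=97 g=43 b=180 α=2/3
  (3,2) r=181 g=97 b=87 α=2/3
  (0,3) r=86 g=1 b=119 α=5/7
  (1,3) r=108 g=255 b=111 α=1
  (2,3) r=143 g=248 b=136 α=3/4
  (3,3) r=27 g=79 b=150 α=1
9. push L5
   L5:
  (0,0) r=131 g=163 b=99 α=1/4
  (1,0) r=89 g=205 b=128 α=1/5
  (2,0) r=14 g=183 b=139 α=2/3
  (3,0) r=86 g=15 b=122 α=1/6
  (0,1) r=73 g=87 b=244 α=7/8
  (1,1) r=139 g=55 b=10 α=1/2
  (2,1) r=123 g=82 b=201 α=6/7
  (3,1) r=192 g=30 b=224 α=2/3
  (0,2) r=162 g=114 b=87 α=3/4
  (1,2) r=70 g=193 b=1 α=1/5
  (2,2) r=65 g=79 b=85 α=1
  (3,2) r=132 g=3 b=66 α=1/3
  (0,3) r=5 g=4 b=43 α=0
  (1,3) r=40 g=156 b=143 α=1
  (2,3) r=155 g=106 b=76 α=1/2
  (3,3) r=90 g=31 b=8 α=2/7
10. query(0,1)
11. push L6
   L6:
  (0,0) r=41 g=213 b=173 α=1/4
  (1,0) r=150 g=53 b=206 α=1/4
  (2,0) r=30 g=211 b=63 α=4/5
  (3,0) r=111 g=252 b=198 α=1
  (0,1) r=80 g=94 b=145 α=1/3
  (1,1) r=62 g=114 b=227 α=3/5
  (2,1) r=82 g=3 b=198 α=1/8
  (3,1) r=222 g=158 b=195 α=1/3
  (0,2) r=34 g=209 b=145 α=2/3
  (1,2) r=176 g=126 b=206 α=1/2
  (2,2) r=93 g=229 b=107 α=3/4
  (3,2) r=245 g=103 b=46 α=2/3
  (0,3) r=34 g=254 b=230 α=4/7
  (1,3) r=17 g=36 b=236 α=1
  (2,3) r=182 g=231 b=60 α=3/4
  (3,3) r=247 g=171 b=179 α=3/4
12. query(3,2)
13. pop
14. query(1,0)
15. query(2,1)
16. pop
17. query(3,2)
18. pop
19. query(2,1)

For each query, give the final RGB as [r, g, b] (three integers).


at x=2,y=0 over L1,L2,L3:
+L1 (α=1/7) → [141/7, 85/7, 20/7]
+L2 (α=2/5) → [415/7, 3811/35, 236/7]
+L3 (α=1/2) → [309/7, 2098/35, 762/7]
rounded: [44, 60, 109]

at x=3,y=0 over L1,L2,L3:
L1 α=1/2: [9/2, 125/2, 120]
L2 α=1/3: [236/3, 111, 431/3]
L3 α=1/6: [1231/18, 695/6, 1214/9]
→ [68, 116, 135]

at x=3,y=3 over L1,L2,L3:
+L1 (α=1/2) → [127/2, 127/2, 52]
+L2 (α=1/2) → [319/4, 593/4, 283/2]
+L3 (α=3/5) → [1087/10, 1499/10, 334/5]
= [109, 150, 67]

(0,1) stack=L1,L2,L4,L5; from [0,0,0]:
after L1 α=3/4: [15/4, 165, 231/4]
after L2 α=1/2: [143/8, 401/2, 999/8]
after L4 α=1/7: [1173/28, 185, 3921/28]
after L5 α=7/8: [15481/224, 397/4, 51745/224]
= [69, 99, 231]

query (3,2) [L1,L2,L4,L5,L6] — begin 0,0,0
L1 α=1/6: [30, 175/6, 175/6]
L2 α=1/4: [169/2, 287/8, 195/8]
L4 α=2/3: [893/6, 613/8, 529/8]
L5 α=1/3: [1289/9, 625/12, 793/12]
L6 α=2/3: [5699/27, 3097/36, 1897/36]
→ [211, 86, 53]

query (1,0) [L1,L2,L4,L5] — begin 0,0,0
after L1 α=1/6: [17/2, 4, 41/3]
after L2 α=1/2: [107/4, 159/2, 115/3]
after L4 α=2/5: [961/20, 101/2, 227/5]
after L5 α=1/5: [1406/25, 407/5, 1548/25]
rounded: [56, 81, 62]

at x=2,y=1 over L1,L2,L4,L5:
+L1 (α=3/7) → [87, 162/7, 303/7]
+L2 (α=4/5) → [211/5, 4166/35, 2543/35]
+L4 (α=4/5) → [2491/25, 8926/175, 28863/175]
+L5 (α=6/7) → [20941/175, 95026/1225, 239913/1225]
→ [120, 78, 196]

query (3,2) [L1,L2,L4] — begin 0,0,0
+L1 (α=1/6) → [30, 175/6, 175/6]
+L2 (α=1/4) → [169/2, 287/8, 195/8]
+L4 (α=2/3) → [893/6, 613/8, 529/8]
→ [149, 77, 66]

at x=2,y=1 over L1,L2:
L1 α=3/7: [87, 162/7, 303/7]
L2 α=4/5: [211/5, 4166/35, 2543/35]
rounded: [42, 119, 73]


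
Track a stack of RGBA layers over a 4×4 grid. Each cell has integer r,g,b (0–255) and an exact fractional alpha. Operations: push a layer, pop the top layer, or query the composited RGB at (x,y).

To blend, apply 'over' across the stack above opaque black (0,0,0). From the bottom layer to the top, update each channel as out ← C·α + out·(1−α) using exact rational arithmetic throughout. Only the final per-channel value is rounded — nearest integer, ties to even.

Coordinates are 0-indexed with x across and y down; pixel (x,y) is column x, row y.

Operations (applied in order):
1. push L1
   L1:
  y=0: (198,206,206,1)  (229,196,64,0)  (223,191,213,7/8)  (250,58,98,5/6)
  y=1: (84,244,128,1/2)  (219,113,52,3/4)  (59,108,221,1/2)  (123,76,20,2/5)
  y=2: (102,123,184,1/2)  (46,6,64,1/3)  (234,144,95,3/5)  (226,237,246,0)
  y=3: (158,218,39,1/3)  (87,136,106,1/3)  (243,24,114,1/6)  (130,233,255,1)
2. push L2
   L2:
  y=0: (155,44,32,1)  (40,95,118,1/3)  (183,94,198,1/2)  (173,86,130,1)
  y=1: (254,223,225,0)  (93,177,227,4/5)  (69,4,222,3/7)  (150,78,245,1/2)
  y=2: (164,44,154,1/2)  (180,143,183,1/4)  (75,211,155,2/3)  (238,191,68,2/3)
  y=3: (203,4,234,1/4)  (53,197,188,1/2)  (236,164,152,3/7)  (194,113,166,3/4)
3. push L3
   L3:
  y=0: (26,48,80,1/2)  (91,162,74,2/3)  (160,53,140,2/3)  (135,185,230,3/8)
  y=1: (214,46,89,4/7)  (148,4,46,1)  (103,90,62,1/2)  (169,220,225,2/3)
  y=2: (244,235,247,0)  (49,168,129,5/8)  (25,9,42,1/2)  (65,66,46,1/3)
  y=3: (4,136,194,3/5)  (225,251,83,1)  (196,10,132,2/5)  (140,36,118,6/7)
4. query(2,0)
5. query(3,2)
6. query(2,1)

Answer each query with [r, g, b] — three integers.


at x=2,y=0 over L1,L2,L3:
+L1 (α=7/8) → [1561/8, 1337/8, 1491/8]
+L2 (α=1/2) → [3025/16, 2089/16, 3075/16]
+L3 (α=2/3) → [2715/16, 3785/48, 7555/48]
= [170, 79, 157]

at x=3,y=2 over L1,L2,L3:
after L1 α=0: [0, 0, 0]
after L2 α=2/3: [476/3, 382/3, 136/3]
after L3 α=1/3: [1147/9, 962/9, 410/9]
= [127, 107, 46]

at x=2,y=1 over L1,L2,L3:
+L1 (α=1/2) → [59/2, 54, 221/2]
+L2 (α=3/7) → [325/7, 228/7, 1108/7]
+L3 (α=1/2) → [523/7, 429/7, 771/7]
= [75, 61, 110]


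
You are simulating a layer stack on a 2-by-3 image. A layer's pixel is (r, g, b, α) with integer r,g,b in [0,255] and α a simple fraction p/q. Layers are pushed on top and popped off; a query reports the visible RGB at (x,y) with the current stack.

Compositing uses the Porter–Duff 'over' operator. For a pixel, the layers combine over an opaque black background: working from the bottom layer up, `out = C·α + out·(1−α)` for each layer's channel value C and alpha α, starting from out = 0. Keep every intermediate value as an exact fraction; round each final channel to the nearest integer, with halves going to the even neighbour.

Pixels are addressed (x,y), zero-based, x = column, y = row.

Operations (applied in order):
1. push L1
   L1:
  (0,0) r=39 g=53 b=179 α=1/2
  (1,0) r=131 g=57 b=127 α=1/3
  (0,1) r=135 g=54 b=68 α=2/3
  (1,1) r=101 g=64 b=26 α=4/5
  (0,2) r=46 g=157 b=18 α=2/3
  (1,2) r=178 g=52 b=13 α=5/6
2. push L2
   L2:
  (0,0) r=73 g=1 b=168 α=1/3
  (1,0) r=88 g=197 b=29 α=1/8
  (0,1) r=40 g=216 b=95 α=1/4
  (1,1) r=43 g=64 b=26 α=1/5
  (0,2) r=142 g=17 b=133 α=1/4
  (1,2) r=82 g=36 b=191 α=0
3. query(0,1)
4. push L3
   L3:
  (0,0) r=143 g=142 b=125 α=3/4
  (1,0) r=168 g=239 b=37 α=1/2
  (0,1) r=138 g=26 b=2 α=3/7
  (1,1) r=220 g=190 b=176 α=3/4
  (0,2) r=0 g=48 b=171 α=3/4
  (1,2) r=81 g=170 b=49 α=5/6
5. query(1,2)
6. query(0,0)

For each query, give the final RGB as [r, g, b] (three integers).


(0,1) stack=L1,L2; from [0,0,0]:
L1 α=2/3: [90, 36, 136/3]
L2 α=1/4: [155/2, 81, 231/4]
= [78, 81, 58]

at x=1,y=2 over L1,L2,L3:
after L1 α=5/6: [445/3, 130/3, 65/6]
after L2 α=0: [445/3, 130/3, 65/6]
after L3 α=5/6: [830/9, 1340/9, 1535/36]
rounded: [92, 149, 43]

query (0,0) [L1,L2,L3] — begin 0,0,0
after L1 α=1/2: [39/2, 53/2, 179/2]
after L2 α=1/3: [112/3, 18, 347/3]
after L3 α=3/4: [1399/12, 111, 368/3]
→ [117, 111, 123]


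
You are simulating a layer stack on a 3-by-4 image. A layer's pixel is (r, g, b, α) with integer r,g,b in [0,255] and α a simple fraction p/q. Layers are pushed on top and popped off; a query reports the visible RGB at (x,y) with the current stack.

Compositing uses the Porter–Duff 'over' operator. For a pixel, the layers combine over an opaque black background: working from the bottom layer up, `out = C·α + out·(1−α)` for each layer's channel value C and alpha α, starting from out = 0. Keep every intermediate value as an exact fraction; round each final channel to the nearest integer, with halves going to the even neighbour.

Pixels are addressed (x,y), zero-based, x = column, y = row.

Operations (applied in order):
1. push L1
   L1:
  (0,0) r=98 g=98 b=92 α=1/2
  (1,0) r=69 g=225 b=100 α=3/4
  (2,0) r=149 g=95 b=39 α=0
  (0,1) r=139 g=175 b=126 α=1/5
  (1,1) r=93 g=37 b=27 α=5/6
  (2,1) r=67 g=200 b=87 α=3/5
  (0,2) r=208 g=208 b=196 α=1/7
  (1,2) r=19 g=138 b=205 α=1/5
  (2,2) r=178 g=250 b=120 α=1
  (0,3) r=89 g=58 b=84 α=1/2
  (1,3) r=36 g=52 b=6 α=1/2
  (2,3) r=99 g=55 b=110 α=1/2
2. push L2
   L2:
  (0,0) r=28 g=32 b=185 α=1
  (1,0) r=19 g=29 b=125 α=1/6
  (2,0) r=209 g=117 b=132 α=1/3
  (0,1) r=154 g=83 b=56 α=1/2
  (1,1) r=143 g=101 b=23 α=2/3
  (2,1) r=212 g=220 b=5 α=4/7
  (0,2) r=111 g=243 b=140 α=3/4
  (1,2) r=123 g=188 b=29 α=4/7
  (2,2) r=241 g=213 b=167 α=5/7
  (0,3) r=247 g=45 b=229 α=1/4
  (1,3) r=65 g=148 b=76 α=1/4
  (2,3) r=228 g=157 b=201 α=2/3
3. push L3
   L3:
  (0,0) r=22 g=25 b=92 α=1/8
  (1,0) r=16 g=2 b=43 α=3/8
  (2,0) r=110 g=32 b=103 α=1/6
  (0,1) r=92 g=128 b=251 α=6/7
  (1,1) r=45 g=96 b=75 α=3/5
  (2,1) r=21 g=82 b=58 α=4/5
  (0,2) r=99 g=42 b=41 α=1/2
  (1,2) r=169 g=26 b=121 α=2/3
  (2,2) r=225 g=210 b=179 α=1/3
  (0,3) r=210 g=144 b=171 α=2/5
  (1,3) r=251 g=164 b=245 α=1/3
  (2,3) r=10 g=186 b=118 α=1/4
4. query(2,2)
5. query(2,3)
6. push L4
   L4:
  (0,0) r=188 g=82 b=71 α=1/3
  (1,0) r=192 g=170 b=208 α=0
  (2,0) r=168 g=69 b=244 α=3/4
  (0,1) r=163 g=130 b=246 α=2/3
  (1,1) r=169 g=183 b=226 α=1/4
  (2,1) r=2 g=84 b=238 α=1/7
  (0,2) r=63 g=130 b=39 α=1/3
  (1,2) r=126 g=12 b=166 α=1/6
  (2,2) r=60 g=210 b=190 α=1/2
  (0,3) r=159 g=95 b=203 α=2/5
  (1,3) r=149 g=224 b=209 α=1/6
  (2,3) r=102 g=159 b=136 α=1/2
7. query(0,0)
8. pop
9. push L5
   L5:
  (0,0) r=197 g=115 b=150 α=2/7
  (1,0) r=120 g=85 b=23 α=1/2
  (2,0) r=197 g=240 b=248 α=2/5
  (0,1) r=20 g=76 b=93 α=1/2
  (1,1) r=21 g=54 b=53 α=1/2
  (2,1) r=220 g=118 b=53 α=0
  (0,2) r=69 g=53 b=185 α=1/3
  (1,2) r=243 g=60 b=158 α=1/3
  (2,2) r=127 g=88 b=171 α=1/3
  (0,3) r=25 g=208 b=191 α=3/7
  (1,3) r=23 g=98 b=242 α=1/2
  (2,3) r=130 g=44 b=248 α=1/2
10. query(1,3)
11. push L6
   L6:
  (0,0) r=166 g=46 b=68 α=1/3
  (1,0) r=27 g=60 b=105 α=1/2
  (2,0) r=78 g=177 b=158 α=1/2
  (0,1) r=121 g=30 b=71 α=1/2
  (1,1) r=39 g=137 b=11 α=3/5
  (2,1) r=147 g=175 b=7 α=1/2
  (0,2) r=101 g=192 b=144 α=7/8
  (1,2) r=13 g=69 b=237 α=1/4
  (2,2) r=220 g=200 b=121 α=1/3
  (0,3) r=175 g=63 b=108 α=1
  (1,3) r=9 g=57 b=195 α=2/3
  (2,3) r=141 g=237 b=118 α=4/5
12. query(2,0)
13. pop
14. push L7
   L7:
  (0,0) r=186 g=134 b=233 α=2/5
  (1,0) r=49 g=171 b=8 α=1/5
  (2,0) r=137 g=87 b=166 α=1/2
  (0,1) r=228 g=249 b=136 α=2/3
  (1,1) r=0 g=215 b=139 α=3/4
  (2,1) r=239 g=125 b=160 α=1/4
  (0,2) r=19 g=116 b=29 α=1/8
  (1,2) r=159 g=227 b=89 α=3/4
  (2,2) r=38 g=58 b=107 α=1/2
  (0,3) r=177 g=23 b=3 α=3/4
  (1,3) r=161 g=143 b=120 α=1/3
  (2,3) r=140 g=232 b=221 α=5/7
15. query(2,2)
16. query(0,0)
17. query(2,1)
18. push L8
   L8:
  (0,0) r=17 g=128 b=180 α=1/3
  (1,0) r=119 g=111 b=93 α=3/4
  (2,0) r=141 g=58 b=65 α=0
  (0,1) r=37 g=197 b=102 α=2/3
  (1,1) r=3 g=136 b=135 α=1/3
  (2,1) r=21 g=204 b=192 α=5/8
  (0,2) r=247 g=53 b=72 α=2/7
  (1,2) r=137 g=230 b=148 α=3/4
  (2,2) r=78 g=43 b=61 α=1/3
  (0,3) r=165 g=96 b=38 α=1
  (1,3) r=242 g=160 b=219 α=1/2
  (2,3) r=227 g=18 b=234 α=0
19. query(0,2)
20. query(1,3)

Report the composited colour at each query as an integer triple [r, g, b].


at x=2,y=2 over L1,L2,L3:
after L1 α=1: [178, 250, 120]
after L2 α=5/7: [223, 1565/7, 1075/7]
after L3 α=1/3: [671/3, 4600/21, 3403/21]
→ [224, 219, 162]

(2,3) stack=L1,L2,L3; from [0,0,0]:
after L1 α=1/2: [99/2, 55/2, 55]
after L2 α=2/3: [337/2, 683/6, 457/3]
after L3 α=1/4: [1031/8, 1055/8, 575/4]
= [129, 132, 144]

at x=0,y=0 over L1,L2,L3,L4:
after L1 α=1/2: [49, 49, 46]
after L2 α=1: [28, 32, 185]
after L3 α=1/8: [109/4, 249/8, 1387/8]
after L4 α=1/3: [485/6, 577/12, 557/4]
= [81, 48, 139]

at x=1,y=3 over L1,L2,L3,L5:
L1 α=1/2: [18, 26, 3]
L2 α=1/4: [119/4, 113/2, 85/4]
L3 α=1/3: [207/2, 277/3, 575/6]
L5 α=1/2: [253/4, 571/6, 2027/12]
→ [63, 95, 169]

(2,0) stack=L1,L2,L3,L5,L6; from [0,0,0]:
+L1 (α=0) → [0, 0, 0]
+L2 (α=1/3) → [209/3, 39, 44]
+L3 (α=1/6) → [1375/18, 227/6, 323/6]
+L5 (α=2/5) → [3739/30, 1187/10, 263/2]
+L6 (α=1/2) → [6079/60, 2957/20, 579/4]
= [101, 148, 145]

(2,2) stack=L1,L2,L3,L5,L7; from [0,0,0]:
after L1 α=1: [178, 250, 120]
after L2 α=5/7: [223, 1565/7, 1075/7]
after L3 α=1/3: [671/3, 4600/21, 3403/21]
after L5 α=1/3: [1723/9, 11048/63, 10397/63]
after L7 α=1/2: [2065/18, 7351/63, 8569/63]
→ [115, 117, 136]

query (0,0) [L1,L2,L3,L5,L7] — begin 0,0,0
after L1 α=1/2: [49, 49, 46]
after L2 α=1: [28, 32, 185]
after L3 α=1/8: [109/4, 249/8, 1387/8]
after L5 α=2/7: [303/4, 3085/56, 9335/56]
after L7 α=2/5: [2397/20, 24263/280, 54101/280]
= [120, 87, 193]

(2,1) stack=L1,L2,L3,L5,L7; from [0,0,0]:
L1 α=3/5: [201/5, 120, 261/5]
L2 α=4/7: [4843/35, 1240/7, 883/35]
L3 α=4/5: [7783/175, 3536/35, 9003/175]
L5 α=0: [7783/175, 3536/35, 9003/175]
L7 α=1/4: [32587/350, 14983/140, 55009/700]
= [93, 107, 79]

(0,2) stack=L1,L2,L3,L5,L7,L8; from [0,0,0]:
after L1 α=1/7: [208/7, 208/7, 28]
after L2 α=3/4: [2539/28, 5311/28, 112]
after L3 α=1/2: [5311/56, 6487/56, 153/2]
after L5 α=1/3: [7243/84, 2657/28, 338/3]
after L7 α=1/8: [7471/96, 3121/32, 2453/24]
after L8 α=2/7: [84779/672, 18997/224, 15721/168]
= [126, 85, 94]

(1,3) stack=L1,L2,L3,L5,L7,L8; from [0,0,0]:
L1 α=1/2: [18, 26, 3]
L2 α=1/4: [119/4, 113/2, 85/4]
L3 α=1/3: [207/2, 277/3, 575/6]
L5 α=1/2: [253/4, 571/6, 2027/12]
L7 α=1/3: [575/6, 1000/9, 2747/18]
L8 α=1/2: [2027/12, 1220/9, 6689/36]
→ [169, 136, 186]


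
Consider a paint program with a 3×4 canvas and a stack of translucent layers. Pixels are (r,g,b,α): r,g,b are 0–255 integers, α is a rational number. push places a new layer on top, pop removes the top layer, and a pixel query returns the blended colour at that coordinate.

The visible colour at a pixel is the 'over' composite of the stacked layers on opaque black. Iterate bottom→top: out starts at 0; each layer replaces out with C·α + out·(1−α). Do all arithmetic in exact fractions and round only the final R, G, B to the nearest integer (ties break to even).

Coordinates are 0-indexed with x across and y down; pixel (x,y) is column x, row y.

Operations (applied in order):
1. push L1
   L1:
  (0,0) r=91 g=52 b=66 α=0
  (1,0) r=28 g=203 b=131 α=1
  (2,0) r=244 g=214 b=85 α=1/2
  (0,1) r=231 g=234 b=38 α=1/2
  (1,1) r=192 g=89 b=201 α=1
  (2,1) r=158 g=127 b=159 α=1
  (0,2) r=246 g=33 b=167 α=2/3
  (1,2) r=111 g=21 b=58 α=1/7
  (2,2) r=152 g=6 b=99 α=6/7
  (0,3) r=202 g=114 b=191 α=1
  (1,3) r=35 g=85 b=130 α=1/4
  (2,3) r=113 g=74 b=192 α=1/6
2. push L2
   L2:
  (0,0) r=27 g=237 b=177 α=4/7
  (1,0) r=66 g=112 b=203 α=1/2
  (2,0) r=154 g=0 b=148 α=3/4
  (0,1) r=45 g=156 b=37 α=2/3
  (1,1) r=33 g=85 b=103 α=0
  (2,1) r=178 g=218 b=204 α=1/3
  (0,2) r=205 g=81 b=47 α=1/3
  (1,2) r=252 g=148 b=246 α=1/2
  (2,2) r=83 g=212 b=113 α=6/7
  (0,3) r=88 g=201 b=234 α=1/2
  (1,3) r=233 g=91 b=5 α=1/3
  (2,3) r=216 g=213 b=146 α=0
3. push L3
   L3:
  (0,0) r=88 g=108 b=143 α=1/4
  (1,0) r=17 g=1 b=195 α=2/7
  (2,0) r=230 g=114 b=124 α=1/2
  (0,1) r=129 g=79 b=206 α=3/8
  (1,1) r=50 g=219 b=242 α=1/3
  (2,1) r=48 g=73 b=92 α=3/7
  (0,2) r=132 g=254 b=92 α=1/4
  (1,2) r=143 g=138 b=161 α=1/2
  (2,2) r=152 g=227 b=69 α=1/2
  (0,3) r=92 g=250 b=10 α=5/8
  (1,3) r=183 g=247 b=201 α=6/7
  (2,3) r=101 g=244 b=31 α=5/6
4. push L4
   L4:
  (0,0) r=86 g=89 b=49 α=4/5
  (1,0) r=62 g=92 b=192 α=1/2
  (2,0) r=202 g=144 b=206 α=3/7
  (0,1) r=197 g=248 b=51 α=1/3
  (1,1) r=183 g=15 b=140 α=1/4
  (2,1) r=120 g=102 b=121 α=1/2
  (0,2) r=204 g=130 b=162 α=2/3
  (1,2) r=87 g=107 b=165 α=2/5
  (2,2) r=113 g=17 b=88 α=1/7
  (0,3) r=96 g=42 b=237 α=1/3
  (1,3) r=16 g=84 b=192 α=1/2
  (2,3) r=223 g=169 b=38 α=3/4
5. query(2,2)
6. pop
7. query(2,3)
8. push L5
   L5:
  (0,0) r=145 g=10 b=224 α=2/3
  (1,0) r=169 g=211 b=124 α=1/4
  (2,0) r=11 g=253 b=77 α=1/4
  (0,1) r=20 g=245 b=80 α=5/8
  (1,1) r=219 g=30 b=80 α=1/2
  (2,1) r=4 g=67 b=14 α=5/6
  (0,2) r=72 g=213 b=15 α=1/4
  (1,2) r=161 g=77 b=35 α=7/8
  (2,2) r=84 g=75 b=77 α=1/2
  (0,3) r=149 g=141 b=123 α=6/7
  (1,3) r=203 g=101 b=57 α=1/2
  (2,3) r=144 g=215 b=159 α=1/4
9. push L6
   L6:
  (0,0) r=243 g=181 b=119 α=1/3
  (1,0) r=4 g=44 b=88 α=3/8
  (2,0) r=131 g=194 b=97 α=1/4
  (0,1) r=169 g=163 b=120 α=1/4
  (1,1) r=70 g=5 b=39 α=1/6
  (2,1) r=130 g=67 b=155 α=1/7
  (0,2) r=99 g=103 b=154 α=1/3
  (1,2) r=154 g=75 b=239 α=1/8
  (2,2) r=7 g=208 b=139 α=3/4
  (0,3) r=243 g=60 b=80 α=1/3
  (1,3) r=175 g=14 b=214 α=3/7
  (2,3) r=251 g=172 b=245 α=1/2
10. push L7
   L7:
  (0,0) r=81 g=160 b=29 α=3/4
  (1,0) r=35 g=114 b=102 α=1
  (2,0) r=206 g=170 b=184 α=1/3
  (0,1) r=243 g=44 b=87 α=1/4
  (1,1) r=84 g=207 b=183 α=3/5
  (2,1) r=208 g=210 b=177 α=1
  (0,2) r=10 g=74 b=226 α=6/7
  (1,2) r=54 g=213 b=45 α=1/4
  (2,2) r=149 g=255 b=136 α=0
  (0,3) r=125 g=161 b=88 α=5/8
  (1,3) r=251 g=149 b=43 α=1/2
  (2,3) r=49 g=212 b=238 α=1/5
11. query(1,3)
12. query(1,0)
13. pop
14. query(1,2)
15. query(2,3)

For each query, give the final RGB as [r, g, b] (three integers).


(2,2) stack=L1,L2,L3,L4; from [0,0,0]:
L1 α=6/7: [912/7, 36/7, 594/7]
L2 α=6/7: [4398/49, 8940/49, 5340/49]
L3 α=1/2: [5923/49, 20063/98, 8721/98]
L4 α=1/7: [41075/343, 61022/343, 30475/343]
= [120, 178, 89]

at x=2,y=3 over L1,L2,L3:
after L1 α=1/6: [113/6, 37/3, 32]
after L2 α=0: [113/6, 37/3, 32]
after L3 α=5/6: [3143/36, 3697/18, 187/6]
= [87, 205, 31]

at x=1,y=3 over L1,L2,L3,L5,L6,L7:
L1 α=1/4: [35/4, 85/4, 65/2]
L2 α=1/3: [167/2, 89/2, 70/3]
L3 α=6/7: [2363/14, 3053/14, 3688/21]
L5 α=1/2: [5205/28, 4467/28, 4885/42]
L6 α=3/7: [8880/49, 4761/49, 23252/147]
L7 α=1/2: [21179/98, 6031/49, 29573/294]
rounded: [216, 123, 101]

(1,0) stack=L1,L2,L3,L5,L6,L7; from [0,0,0]:
after L1 α=1: [28, 203, 131]
after L2 α=1/2: [47, 315/2, 167]
after L3 α=2/7: [269/7, 1579/14, 175]
after L5 α=1/4: [995/14, 7691/56, 649/4]
after L6 α=3/8: [5143/112, 45847/448, 4301/32]
after L7 α=1: [35, 114, 102]
→ [35, 114, 102]

at x=1,y=2 over L1,L2,L3,L5,L6:
after L1 α=1/7: [111/7, 3, 58/7]
after L2 α=1/2: [1875/14, 151/2, 890/7]
after L3 α=1/2: [3877/28, 427/4, 2017/14]
after L5 α=7/8: [35433/224, 2583/32, 5447/112]
after L6 α=1/8: [40361/256, 20481/256, 9271/128]
→ [158, 80, 72]

query (2,3) [L1,L2,L3,L5,L6] — begin 0,0,0
+L1 (α=1/6) → [113/6, 37/3, 32]
+L2 (α=0) → [113/6, 37/3, 32]
+L3 (α=5/6) → [3143/36, 3697/18, 187/6]
+L5 (α=1/4) → [4871/48, 4987/24, 505/8]
+L6 (α=1/2) → [16919/96, 9115/48, 2465/16]
rounded: [176, 190, 154]


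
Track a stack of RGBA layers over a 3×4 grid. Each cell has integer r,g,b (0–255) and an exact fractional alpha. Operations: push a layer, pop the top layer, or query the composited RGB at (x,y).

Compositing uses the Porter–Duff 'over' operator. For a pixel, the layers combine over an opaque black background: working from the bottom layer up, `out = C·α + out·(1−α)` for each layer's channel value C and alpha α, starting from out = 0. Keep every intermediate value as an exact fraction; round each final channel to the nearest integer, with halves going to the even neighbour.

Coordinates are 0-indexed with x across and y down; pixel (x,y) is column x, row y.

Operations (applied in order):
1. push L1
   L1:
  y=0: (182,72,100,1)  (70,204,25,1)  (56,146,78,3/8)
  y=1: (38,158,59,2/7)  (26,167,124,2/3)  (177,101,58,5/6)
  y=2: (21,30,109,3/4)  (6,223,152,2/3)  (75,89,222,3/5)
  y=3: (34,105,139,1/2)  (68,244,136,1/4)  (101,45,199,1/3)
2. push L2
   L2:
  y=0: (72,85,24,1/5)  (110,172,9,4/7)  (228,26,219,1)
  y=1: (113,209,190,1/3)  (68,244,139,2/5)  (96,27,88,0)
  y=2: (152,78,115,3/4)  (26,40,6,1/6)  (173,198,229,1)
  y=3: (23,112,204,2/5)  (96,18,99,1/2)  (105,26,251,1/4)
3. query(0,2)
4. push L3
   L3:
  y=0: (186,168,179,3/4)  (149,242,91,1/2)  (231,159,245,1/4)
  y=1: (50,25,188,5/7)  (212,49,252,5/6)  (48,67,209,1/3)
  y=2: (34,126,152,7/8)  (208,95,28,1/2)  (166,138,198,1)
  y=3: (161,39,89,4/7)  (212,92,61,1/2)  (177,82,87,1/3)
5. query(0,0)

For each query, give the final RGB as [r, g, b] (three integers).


query (0,2) [L1,L2] — begin 0,0,0
L1 α=3/4: [63/4, 45/2, 327/4]
L2 α=3/4: [1887/16, 513/8, 1707/16]
→ [118, 64, 107]

(0,0) stack=L1,L2,L3; from [0,0,0]:
after L1 α=1: [182, 72, 100]
after L2 α=1/5: [160, 373/5, 424/5]
after L3 α=3/4: [359/2, 2893/20, 3109/20]
→ [180, 145, 155]


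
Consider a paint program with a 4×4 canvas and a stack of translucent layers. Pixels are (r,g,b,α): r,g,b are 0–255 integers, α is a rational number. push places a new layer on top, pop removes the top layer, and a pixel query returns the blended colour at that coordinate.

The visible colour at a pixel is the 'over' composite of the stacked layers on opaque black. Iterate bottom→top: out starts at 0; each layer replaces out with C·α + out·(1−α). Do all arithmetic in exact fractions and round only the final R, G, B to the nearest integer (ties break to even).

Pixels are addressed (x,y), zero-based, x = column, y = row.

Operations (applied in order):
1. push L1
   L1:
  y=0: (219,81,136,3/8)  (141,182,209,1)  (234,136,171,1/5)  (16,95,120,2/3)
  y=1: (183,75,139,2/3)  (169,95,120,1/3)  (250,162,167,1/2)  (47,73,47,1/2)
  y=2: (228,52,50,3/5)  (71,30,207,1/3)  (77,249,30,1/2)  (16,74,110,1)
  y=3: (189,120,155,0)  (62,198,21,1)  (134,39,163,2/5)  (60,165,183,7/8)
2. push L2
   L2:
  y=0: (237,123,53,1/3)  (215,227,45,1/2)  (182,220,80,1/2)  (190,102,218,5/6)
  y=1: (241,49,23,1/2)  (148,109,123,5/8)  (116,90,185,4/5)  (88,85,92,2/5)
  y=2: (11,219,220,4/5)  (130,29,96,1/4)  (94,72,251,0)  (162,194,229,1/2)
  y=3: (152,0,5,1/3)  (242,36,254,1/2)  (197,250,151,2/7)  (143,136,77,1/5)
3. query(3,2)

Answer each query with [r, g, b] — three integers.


(3,2) stack=L1,L2; from [0,0,0]:
after L1 α=1: [16, 74, 110]
after L2 α=1/2: [89, 134, 339/2]
→ [89, 134, 170]


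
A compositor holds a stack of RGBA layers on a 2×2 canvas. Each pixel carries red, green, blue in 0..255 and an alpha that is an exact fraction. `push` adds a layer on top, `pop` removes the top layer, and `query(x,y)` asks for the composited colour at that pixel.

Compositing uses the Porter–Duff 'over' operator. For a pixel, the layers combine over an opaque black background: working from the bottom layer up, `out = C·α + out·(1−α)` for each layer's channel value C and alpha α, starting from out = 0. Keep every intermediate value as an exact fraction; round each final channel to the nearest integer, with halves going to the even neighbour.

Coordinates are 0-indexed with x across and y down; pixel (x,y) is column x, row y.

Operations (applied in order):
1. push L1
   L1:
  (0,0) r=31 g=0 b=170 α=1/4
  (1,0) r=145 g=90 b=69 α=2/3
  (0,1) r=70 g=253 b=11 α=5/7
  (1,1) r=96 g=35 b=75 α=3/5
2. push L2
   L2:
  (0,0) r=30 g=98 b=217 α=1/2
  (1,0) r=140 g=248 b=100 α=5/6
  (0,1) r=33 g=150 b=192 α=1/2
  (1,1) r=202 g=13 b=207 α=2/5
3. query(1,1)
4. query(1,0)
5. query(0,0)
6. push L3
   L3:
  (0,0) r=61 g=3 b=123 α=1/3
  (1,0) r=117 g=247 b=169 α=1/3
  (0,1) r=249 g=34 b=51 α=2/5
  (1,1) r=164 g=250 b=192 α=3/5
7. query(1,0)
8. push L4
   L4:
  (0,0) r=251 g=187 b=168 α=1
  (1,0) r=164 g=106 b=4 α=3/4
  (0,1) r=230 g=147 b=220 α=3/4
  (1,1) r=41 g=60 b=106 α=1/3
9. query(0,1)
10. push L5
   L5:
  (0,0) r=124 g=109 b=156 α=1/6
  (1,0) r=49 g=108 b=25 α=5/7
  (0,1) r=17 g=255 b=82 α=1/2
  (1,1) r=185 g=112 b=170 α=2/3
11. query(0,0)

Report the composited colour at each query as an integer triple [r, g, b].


(1,1) stack=L1,L2; from [0,0,0]:
L1 α=3/5: [288/5, 21, 45]
L2 α=2/5: [2884/25, 89/5, 549/5]
rounded: [115, 18, 110]

at x=1,y=0 over L1,L2:
+L1 (α=2/3) → [290/3, 60, 46]
+L2 (α=5/6) → [1195/9, 650/3, 91]
→ [133, 217, 91]

query (0,0) [L1,L2] — begin 0,0,0
+L1 (α=1/4) → [31/4, 0, 85/2]
+L2 (α=1/2) → [151/8, 49, 519/4]
= [19, 49, 130]

query (1,0) [L1,L2,L3] — begin 0,0,0
after L1 α=2/3: [290/3, 60, 46]
after L2 α=5/6: [1195/9, 650/3, 91]
after L3 α=1/3: [3443/27, 2041/9, 117]
rounded: [128, 227, 117]

at x=0,y=1 over L1,L2,L3,L4:
+L1 (α=5/7) → [50, 1265/7, 55/7]
+L2 (α=1/2) → [83/2, 2315/14, 1399/14]
+L3 (α=2/5) → [249/2, 7897/70, 1125/14]
+L4 (α=3/4) → [1629/8, 38767/280, 10365/56]
→ [204, 138, 185]

(0,0) stack=L1,L2,L3,L4,L5; from [0,0,0]:
L1 α=1/4: [31/4, 0, 85/2]
L2 α=1/2: [151/8, 49, 519/4]
L3 α=1/3: [395/12, 101/3, 255/2]
L4 α=1: [251, 187, 168]
L5 α=1/6: [1379/6, 174, 166]
= [230, 174, 166]


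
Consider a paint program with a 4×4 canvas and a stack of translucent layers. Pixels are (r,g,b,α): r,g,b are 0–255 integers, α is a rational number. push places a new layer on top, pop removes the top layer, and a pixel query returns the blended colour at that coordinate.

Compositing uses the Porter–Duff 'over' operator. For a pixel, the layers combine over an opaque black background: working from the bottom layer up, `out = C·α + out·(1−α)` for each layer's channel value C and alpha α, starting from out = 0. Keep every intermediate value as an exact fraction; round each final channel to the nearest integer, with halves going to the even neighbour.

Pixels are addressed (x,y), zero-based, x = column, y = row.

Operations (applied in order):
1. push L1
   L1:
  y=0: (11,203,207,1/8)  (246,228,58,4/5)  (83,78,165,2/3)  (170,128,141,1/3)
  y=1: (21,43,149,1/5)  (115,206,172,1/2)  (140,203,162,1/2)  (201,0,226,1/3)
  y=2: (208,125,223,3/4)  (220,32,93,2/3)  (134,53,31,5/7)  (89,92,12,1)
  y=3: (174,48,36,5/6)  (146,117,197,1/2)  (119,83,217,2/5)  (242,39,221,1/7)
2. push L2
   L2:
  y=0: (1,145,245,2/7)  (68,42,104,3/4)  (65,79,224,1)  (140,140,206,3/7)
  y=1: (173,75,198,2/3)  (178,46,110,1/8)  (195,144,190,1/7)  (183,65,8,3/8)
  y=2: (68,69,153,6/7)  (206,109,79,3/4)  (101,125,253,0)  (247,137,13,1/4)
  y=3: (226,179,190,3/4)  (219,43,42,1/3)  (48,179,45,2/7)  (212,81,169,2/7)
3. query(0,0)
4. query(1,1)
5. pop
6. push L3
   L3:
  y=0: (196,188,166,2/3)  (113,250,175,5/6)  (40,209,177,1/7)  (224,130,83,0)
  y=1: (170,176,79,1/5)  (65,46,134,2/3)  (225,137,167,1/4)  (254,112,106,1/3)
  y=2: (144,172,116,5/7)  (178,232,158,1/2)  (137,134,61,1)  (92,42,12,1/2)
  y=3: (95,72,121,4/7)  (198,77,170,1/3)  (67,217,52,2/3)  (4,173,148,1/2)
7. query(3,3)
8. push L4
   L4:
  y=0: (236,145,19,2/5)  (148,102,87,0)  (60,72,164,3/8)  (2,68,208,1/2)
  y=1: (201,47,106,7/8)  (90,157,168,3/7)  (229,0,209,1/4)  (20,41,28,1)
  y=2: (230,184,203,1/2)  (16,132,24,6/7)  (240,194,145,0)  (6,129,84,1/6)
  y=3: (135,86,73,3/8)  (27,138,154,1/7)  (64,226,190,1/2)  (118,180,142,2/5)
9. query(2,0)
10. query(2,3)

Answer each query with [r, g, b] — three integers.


(0,0) stack=L1,L2; from [0,0,0]:
+L1 (α=1/8) → [11/8, 203/8, 207/8]
+L2 (α=2/7) → [71/56, 3335/56, 4955/56]
rounded: [1, 60, 88]

at x=1,y=1 over L1,L2:
after L1 α=1/2: [115/2, 103, 86]
after L2 α=1/8: [1161/16, 767/8, 89]
→ [73, 96, 89]

at x=3,y=3 over L1,L3:
+L1 (α=1/7) → [242/7, 39/7, 221/7]
+L3 (α=1/2) → [135/7, 625/7, 1257/14]
rounded: [19, 89, 90]

(2,0) stack=L1,L3,L4; from [0,0,0]:
L1 α=2/3: [166/3, 52, 110]
L3 α=1/7: [372/7, 521/7, 837/7]
L4 α=3/8: [390/7, 4117/56, 7629/56]
= [56, 74, 136]

(2,3) stack=L1,L3,L4; from [0,0,0]:
+L1 (α=2/5) → [238/5, 166/5, 434/5]
+L3 (α=2/3) → [908/15, 2336/15, 318/5]
+L4 (α=1/2) → [934/15, 2863/15, 634/5]
= [62, 191, 127]


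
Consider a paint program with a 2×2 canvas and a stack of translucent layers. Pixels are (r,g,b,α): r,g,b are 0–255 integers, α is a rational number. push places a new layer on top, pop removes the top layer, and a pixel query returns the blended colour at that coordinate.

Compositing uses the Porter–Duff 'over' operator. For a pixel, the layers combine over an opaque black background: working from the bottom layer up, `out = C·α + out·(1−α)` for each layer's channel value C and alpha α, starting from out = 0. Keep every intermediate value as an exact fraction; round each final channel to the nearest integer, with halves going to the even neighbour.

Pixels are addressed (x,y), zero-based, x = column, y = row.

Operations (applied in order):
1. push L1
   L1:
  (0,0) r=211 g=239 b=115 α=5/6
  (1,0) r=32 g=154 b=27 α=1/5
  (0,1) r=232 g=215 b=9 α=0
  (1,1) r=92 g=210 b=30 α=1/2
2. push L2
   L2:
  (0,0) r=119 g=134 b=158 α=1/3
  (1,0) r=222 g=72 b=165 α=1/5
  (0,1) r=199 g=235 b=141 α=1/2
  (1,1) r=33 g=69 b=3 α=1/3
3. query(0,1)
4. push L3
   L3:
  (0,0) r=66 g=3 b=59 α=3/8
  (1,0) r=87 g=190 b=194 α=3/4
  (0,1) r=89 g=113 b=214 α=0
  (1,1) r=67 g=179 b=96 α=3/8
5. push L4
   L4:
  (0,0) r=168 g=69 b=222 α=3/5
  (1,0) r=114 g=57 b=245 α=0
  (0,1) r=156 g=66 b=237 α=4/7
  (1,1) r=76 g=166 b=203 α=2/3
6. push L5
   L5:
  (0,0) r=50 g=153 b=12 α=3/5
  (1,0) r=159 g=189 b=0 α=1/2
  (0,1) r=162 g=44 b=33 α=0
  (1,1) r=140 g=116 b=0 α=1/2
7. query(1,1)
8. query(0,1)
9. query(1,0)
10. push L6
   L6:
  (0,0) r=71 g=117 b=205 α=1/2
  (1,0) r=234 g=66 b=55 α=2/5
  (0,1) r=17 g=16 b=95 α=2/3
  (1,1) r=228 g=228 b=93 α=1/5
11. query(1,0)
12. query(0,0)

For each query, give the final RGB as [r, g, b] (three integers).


(0,1) stack=L1,L2; from [0,0,0]:
L1 α=0: [0, 0, 0]
L2 α=1/2: [199/2, 235/2, 141/2]
→ [100, 118, 70]

at x=1,y=1 over L1,L2,L3,L4,L5:
after L1 α=1/2: [46, 105, 15]
after L2 α=1/3: [125/3, 93, 11]
after L3 α=3/8: [307/6, 501/4, 343/8]
after L4 α=2/3: [1219/18, 1829/12, 1197/8]
after L5 α=1/2: [3739/36, 3221/24, 1197/16]
= [104, 134, 75]

(0,1) stack=L1,L2,L3,L4,L5; from [0,0,0]:
+L1 (α=0) → [0, 0, 0]
+L2 (α=1/2) → [199/2, 235/2, 141/2]
+L3 (α=0) → [199/2, 235/2, 141/2]
+L4 (α=4/7) → [1845/14, 1233/14, 2319/14]
+L5 (α=0) → [1845/14, 1233/14, 2319/14]
rounded: [132, 88, 166]

query (1,0) [L1,L2,L3,L4,L5] — begin 0,0,0
+L1 (α=1/5) → [32/5, 154/5, 27/5]
+L2 (α=1/5) → [1238/25, 976/25, 933/25]
+L3 (α=3/4) → [7763/100, 7613/50, 15483/100]
+L4 (α=0) → [7763/100, 7613/50, 15483/100]
+L5 (α=1/2) → [23663/200, 17063/100, 15483/200]
rounded: [118, 171, 77]

at x=1,y=0 over L1,L2,L3,L4,L5,L6:
+L1 (α=1/5) → [32/5, 154/5, 27/5]
+L2 (α=1/5) → [1238/25, 976/25, 933/25]
+L3 (α=3/4) → [7763/100, 7613/50, 15483/100]
+L4 (α=0) → [7763/100, 7613/50, 15483/100]
+L5 (α=1/2) → [23663/200, 17063/100, 15483/200]
+L6 (α=2/5) → [164589/1000, 64389/500, 68449/1000]
rounded: [165, 129, 68]

query (0,0) [L1,L2,L3,L4,L5,L6] — begin 0,0,0
after L1 α=5/6: [1055/6, 1195/6, 575/6]
after L2 α=1/3: [1412/9, 1597/9, 1049/9]
after L3 α=3/8: [4421/36, 4033/36, 3419/36]
after L4 α=3/5: [13493/90, 7759/90, 15407/90]
after L5 α=3/5: [20243/225, 28414/225, 17027/225]
after L6 α=1/2: [18109/225, 54739/450, 31576/225]
rounded: [80, 122, 140]


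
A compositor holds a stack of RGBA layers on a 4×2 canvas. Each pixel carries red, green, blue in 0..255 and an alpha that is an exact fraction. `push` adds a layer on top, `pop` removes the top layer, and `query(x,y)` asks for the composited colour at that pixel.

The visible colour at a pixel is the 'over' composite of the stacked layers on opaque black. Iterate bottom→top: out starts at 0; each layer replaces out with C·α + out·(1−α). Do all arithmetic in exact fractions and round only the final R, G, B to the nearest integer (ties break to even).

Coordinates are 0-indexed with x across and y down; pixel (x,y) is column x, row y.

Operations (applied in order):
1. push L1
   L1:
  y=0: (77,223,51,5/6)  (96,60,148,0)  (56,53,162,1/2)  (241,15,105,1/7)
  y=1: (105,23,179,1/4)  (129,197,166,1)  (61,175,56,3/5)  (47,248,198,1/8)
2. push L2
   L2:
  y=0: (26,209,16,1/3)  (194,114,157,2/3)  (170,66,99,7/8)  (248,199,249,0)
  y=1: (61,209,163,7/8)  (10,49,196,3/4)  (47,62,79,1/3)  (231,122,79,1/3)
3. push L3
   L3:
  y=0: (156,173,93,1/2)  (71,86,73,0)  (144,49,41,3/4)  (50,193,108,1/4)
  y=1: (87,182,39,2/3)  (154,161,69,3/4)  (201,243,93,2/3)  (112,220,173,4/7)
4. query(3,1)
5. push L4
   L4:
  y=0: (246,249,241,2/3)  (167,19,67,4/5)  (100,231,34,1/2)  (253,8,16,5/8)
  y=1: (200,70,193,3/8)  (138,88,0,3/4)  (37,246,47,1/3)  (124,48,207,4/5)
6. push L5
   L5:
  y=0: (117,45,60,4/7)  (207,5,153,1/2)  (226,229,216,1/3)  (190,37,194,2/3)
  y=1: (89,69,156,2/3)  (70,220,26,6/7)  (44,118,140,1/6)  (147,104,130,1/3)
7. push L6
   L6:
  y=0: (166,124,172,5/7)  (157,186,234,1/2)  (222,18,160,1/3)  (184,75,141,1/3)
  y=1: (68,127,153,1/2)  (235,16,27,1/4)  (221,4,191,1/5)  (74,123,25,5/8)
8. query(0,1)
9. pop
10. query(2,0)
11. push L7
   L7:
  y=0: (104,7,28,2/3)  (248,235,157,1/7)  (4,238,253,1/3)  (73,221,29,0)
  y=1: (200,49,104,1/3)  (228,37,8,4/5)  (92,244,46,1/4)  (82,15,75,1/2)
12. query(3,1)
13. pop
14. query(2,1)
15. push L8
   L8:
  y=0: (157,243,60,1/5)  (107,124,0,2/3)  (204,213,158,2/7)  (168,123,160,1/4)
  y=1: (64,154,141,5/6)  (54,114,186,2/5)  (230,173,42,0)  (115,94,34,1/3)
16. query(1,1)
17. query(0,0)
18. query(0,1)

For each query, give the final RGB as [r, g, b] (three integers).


at x=3,y=1 over L1,L2,L3:
+L1 (α=1/8) → [47/8, 31, 99/4]
+L2 (α=1/3) → [971/12, 184/3, 257/6]
+L3 (α=4/7) → [2763/28, 152, 1641/14]
= [99, 152, 117]

(0,1) stack=L1,L2,L3,L4,L5,L6; from [0,0,0]:
after L1 α=1/4: [105/4, 23/4, 179/4]
after L2 α=7/8: [1813/32, 5875/32, 4743/32]
after L3 α=2/3: [7381/96, 5841/32, 2413/32]
after L4 α=3/8: [94505/768, 35925/256, 30593/256]
after L5 α=2/3: [231209/2304, 23751/256, 110465/768]
after L6 α=1/2: [387881/4608, 56263/512, 227969/1536]
→ [84, 110, 148]

query (2,0) [L1,L2,L3,L4,L5] — begin 0,0,0
after L1 α=1/2: [28, 53/2, 81]
after L2 α=7/8: [609/4, 977/16, 387/4]
after L3 α=3/4: [2337/16, 3329/64, 879/16]
after L4 α=1/2: [3937/32, 18113/128, 1423/32]
after L5 α=1/3: [7553/48, 10923/64, 4879/48]
→ [157, 171, 102]

query (3,1) [L1,L2,L3,L4,L5,L7] — begin 0,0,0
after L1 α=1/8: [47/8, 31, 99/4]
after L2 α=1/3: [971/12, 184/3, 257/6]
after L3 α=4/7: [2763/28, 152, 1641/14]
after L4 α=4/5: [16651/140, 344/5, 13233/70]
after L5 α=1/3: [26941/210, 1208/15, 17783/105]
after L7 α=1/2: [44161/420, 1433/30, 12829/105]
→ [105, 48, 122]

at x=2,y=1 over L1,L2,L3,L4,L5:
+L1 (α=3/5) → [183/5, 105, 168/5]
+L2 (α=1/3) → [601/15, 272/3, 731/15]
+L3 (α=2/3) → [6631/45, 1730/9, 3521/45]
+L4 (α=1/3) → [14927/135, 5674/27, 9157/135]
+L5 (α=1/6) → [16115/162, 15778/81, 12937/162]
= [99, 195, 80]

query (1,1) [L1,L2,L3,L4,L5,L8] — begin 0,0,0
L1 α=1: [129, 197, 166]
L2 α=3/4: [159/4, 86, 377/2]
L3 α=3/4: [2007/16, 569/4, 791/8]
L4 α=3/4: [8631/64, 1625/16, 791/32]
L5 α=6/7: [5073/64, 22745/112, 5783/224]
L8 α=2/5: [22131/320, 93771/560, 100677/1120]
→ [69, 167, 90]

(0,0) stack=L1,L2,L3,L4,L5,L8; from [0,0,0]:
+L1 (α=5/6) → [385/6, 1115/6, 85/2]
+L2 (α=1/3) → [463/9, 1742/9, 101/3]
+L3 (α=1/2) → [1867/18, 3299/18, 190/3]
+L4 (α=2/3) → [10723/54, 12263/54, 1636/9]
+L5 (α=4/7) → [19147/126, 15503/126, 2356/21]
+L8 (α=1/5) → [9637/63, 9263/63, 10684/105]
rounded: [153, 147, 102]

at x=0,y=1 over L1,L2,L3,L4,L5,L8:
+L1 (α=1/4) → [105/4, 23/4, 179/4]
+L2 (α=7/8) → [1813/32, 5875/32, 4743/32]
+L3 (α=2/3) → [7381/96, 5841/32, 2413/32]
+L4 (α=3/8) → [94505/768, 35925/256, 30593/256]
+L5 (α=2/3) → [231209/2304, 23751/256, 110465/768]
+L8 (α=5/6) → [968489/13824, 220871/1536, 651905/4608]
rounded: [70, 144, 141]


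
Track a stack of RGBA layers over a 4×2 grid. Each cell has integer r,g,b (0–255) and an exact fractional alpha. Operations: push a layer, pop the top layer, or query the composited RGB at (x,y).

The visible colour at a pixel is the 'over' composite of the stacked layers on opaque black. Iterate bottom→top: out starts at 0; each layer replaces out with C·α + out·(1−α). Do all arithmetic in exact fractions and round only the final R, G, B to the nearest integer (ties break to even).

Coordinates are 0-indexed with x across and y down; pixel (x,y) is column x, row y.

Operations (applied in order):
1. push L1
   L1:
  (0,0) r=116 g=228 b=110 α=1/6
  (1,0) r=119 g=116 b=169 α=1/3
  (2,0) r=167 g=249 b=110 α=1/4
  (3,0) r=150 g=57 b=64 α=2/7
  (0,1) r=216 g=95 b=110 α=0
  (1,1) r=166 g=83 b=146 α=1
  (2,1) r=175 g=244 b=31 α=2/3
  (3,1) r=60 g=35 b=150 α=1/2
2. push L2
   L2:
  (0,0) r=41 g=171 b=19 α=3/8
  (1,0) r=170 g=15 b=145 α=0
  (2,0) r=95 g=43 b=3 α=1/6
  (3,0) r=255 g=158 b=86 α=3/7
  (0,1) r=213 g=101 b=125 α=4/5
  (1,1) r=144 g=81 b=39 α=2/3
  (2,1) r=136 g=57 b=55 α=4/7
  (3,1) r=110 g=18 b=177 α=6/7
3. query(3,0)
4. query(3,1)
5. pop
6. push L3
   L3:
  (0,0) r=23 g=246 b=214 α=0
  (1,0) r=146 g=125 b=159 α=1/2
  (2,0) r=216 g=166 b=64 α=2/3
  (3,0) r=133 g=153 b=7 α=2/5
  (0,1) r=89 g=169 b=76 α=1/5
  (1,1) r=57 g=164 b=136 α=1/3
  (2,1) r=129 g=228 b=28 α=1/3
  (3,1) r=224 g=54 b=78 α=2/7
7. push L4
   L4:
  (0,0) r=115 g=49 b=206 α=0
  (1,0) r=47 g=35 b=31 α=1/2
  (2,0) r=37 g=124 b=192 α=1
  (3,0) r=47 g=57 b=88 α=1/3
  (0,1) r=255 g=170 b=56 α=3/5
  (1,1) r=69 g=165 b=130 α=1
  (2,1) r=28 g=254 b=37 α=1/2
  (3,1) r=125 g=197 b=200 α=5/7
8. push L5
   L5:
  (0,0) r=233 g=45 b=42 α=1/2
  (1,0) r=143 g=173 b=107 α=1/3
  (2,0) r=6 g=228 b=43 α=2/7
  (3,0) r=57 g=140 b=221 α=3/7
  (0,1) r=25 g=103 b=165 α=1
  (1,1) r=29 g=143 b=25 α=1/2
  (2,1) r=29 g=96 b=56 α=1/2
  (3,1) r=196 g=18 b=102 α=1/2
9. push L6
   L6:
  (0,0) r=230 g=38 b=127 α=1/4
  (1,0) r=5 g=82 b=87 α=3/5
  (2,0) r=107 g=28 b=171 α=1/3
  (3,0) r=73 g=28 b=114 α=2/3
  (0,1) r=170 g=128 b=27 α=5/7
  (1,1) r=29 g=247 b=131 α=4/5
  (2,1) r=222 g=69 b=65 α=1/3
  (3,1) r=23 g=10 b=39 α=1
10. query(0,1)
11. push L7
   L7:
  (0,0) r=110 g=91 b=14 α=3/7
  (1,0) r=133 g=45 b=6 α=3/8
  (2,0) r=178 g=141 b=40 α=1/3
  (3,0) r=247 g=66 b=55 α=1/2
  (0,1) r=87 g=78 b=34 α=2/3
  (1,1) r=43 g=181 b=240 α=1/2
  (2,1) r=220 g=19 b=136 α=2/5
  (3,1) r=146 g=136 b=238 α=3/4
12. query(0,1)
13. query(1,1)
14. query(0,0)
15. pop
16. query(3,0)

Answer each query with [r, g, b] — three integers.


query (3,0) [L1,L2] — begin 0,0,0
after L1 α=2/7: [300/7, 114/7, 128/7]
after L2 α=3/7: [6555/49, 3774/49, 2318/49]
→ [134, 77, 47]

query (3,1) [L1,L2] — begin 0,0,0
L1 α=1/2: [30, 35/2, 75]
L2 α=6/7: [690/7, 251/14, 1137/7]
= [99, 18, 162]

at x=0,y=1 over L1,L3,L4,L5,L6:
L1 α=0: [0, 0, 0]
L3 α=1/5: [89/5, 169/5, 76/5]
L4 α=3/5: [4003/25, 2888/25, 992/25]
L5 α=1: [25, 103, 165]
L6 α=5/7: [900/7, 846/7, 465/7]
= [129, 121, 66]

(0,1) stack=L1,L3,L4,L5,L6,L7; from [0,0,0]:
+L1 (α=0) → [0, 0, 0]
+L3 (α=1/5) → [89/5, 169/5, 76/5]
+L4 (α=3/5) → [4003/25, 2888/25, 992/25]
+L5 (α=1) → [25, 103, 165]
+L6 (α=5/7) → [900/7, 846/7, 465/7]
+L7 (α=2/3) → [706/7, 646/7, 941/21]
→ [101, 92, 45]

query (1,1) [L1,L3,L4,L5,L6,L7] — begin 0,0,0
L1 α=1: [166, 83, 146]
L3 α=1/3: [389/3, 110, 428/3]
L4 α=1: [69, 165, 130]
L5 α=1/2: [49, 154, 155/2]
L6 α=4/5: [33, 1142/5, 1203/10]
L7 α=1/2: [38, 2047/10, 3603/20]
= [38, 205, 180]

at x=0,y=0 over L1,L3,L4,L5,L6,L7:
+L1 (α=1/6) → [58/3, 38, 55/3]
+L3 (α=0) → [58/3, 38, 55/3]
+L4 (α=0) → [58/3, 38, 55/3]
+L5 (α=1/2) → [757/6, 83/2, 181/6]
+L6 (α=1/4) → [1217/8, 325/8, 435/8]
+L7 (α=3/7) → [1877/14, 871/14, 519/14]
= [134, 62, 37]

at x=3,y=0 over L1,L3,L4,L5,L6:
+L1 (α=2/7) → [300/7, 114/7, 128/7]
+L3 (α=2/5) → [2762/35, 2484/35, 482/35]
+L4 (α=1/3) → [7169/105, 2321/35, 1348/35]
+L5 (α=3/7) → [46631/735, 23984/245, 28597/245]
+L6 (α=2/3) → [153941/2205, 12568/245, 84457/735]
→ [70, 51, 115]
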